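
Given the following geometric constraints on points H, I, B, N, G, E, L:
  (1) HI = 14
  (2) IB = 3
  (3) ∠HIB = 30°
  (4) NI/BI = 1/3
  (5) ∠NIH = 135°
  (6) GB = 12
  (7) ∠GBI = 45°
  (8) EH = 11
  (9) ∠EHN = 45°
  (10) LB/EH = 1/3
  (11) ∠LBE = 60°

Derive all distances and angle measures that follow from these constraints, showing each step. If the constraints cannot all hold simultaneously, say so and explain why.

The constraints are consistent.

From the given relations:
  NI = 1/3·BI = 1/3·3 = 1
  LB = 1/3·EH = 1/3·11 ≈ 3.67

Step 1: From HI = 14, IB = 3, and ∠HIB = 30°, by the law of cosines:
  HB² = HI² + IB² - 2·HI·IB·cos(30°) = 196 + 9 - 72.75 = 132.3
  HB ≈ 11.5

Step 2: From HI = 14, IN = 1, and ∠HIN = 135°, by the law of cosines:
  HN² = HI² + IN² - 2·HI·IN·cos(135°) = 196 + 1 + 19.8 = 216.8
  HN ≈ 14.72

Step 3: From IB = 3, BG = 12, and ∠IBG = 45°, by the law of cosines:
  IG² = IB² + BG² - 2·IB·BG·cos(45°) = 9 + 144 - 50.91 = 102.1
  IG ≈ 10.1

Step 4: From NH = 14.72, HE = 11, and ∠NHE = 45°, by the law of cosines:
  NE² = NH² + HE² - 2·NH·HE·cos(45°) = 216.8 + 121 - 229.1 = 108.7
  NE ≈ 10.43

Step 5: From HB = 11.5, HI = 14, BI = 3, by the inverse law of cosines:
  cos(∠BHI) = (HB² + HI² - BI²) / (2·HB·HI)
  ∠BHI = 7.49°

Step 6: From HI = 14, HN = 14.72, IN = 1, by the inverse law of cosines:
  cos(∠IHN) = (HI² + HN² - IN²) / (2·HI·HN)
  ∠IHN = 2.75°

Step 7: From IB = 3, IG = 10.1, BG = 12, by the inverse law of cosines:
  cos(∠BIG) = (IB² + IG² - BG²) / (2·IB·IG)
  ∠BIG = 122.88°

Step 8: From BH = 11.5, BI = 3, HI = 14, by the inverse law of cosines:
  cos(∠HBI) = (BH² + BI² - HI²) / (2·BH·BI)
  ∠HBI = 142.51°

Step 9: From NH = 14.72, NI = 1, HI = 14, by the inverse law of cosines:
  cos(∠HNI) = (NH² + NI² - HI²) / (2·NH·NI)
  ∠HNI = 42.25°

Step 10: From GB = 12, GI = 10.1, BI = 3, by the inverse law of cosines:
  cos(∠BGI) = (GB² + GI² - BI²) / (2·GB·GI)
  ∠BGI = 12.12°

Step 11: From NE = 10.43, NH = 14.72, EH = 11, by the inverse law of cosines:
  cos(∠ENH) = (NE² + NH² - EH²) / (2·NE·NH)
  ∠ENH = 48.24°

Step 12: From EH = 11, EN = 10.43, HN = 14.72, by the inverse law of cosines:
  cos(∠HEN) = (EH² + EN² - HN²) / (2·EH·EN)
  ∠HEN = 86.76°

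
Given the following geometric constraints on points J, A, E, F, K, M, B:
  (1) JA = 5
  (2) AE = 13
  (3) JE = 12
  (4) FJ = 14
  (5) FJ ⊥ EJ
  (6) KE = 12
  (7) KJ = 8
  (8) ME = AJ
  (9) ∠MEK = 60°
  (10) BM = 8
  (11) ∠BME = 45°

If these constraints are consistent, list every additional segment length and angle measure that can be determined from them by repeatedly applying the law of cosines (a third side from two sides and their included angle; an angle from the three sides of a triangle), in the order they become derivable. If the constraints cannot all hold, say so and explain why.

The constraints are consistent. Derivable facts, in order:
After 1 step:
- EB ≈ 5.69
- EF = 2·√85
- KM = √109
- ∠AEJ = 22.62°
- ∠AJE = 90°
- ∠EAJ = 67.38°
- ∠EJK = 70.53°
- ∠EKJ = 70.53°
- ∠JEK = 38.94°
After 2 steps:
- ∠BEM = 96.62°
- ∠EBM = 38.38°
- ∠EFJ = 40.6°
- ∠EKM = 24.5°
- ∠EMK = 95.5°
- ∠FEJ = 49.4°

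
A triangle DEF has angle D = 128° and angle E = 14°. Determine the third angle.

Let angle F = x. Then 128 + 14 + x = 180.
x = 180 - 142 = 38 degrees.

38 degrees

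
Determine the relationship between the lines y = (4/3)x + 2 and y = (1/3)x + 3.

Slope of line 1: m1 = 4/3
Slope of line 2: m2 = 1/3
For parallel lines we need equal slopes: 4/3 != 1/3.
For perpendicular lines we need m1*m2 = -1: (4/3)(1/3) = 4/9 != -1.
Since neither condition holds, the lines are neither parallel nor perpendicular.

Neither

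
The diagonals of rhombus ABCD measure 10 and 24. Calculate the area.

Area of a rhombus = (d1 * d2) / 2
Area = (10 * 24) / 2
Area = 240 / 2
Area = 120

120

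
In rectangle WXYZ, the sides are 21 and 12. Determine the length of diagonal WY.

d = sqrt(21^2 + 12^2) = sqrt(585) = 3*sqrt(65)

3*sqrt(65)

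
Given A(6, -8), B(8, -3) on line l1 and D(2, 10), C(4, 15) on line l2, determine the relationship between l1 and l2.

Slope of line 1: m1 = (-3 - -8)/(8 - 6) = 5/2 = 5/2
Slope of line 2: m2 = (15 - 10)/(4 - 2) = 5/2 = 5/2
Two lines are parallel if and only if they have equal slopes (or both are vertical).
Here m1 = m2 = 5/2, confirming the lines are parallel.

Parallel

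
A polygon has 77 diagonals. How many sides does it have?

Using d = n(n - 3)/2, we solve 77 = n(n - 3)/2.
So n(n - 3) = 154.
Testing n = 14: 14 * 11 = 154 = 154. Correct.
The polygon has 14 sides.

14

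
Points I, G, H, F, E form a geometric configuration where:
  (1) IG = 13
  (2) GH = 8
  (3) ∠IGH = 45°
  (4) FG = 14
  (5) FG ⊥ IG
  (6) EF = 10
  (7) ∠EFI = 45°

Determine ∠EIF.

Step 1: By the law of cosines on triangle FGI: FI² = 14² + 13² − 2·14·13·cos(90°) = 365, so FI ≈ 19.1.
Step 2: By the law of cosines on triangle IFE: IE² = 19.1² + 10² − 2·19.1·10·cos(45°) = 194.81, so IE ≈ 13.96.
Step 3: By the inverse law of cosines on triangle EIF: cos(∠EIF) = (13.96² + 19.1² − 10²) / (2·13.96·19.1) = 459.81/533.32 = 0.8622, so ∠EIF = 30.44°.

Therefore, the measure of angle ∠EIF = 30.44°.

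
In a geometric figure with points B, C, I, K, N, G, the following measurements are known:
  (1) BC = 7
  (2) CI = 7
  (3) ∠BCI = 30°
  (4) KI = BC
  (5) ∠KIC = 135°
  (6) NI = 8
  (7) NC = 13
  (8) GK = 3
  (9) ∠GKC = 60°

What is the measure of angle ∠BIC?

Step 1: By the law of cosines on triangle ICB: IB² = 7² + 7² − 2·7·7·cos(30°) = 13.13, so IB ≈ 3.62.
Step 2: By the inverse law of cosines on triangle BIC: cos(∠BIC) = (3.62² + 7² − 7²) / (2·3.62·7) = 13.13/50.73 = 0.2588, so ∠BIC = 75°.

Therefore, the measure of angle ∠BIC = 75°.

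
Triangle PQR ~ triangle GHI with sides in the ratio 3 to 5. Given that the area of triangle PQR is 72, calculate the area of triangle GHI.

The ratio of areas of similar triangles = (side ratio)^2.
Side ratio = 3:5, so area ratio = 9:25.
Area of GHI / Area of PQR = 25/9
Area of GHI = 72 * 25/9 = 200

200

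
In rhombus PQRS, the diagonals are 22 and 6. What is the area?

Area = (22 * 6) / 2 = 132 / 2 = 66

66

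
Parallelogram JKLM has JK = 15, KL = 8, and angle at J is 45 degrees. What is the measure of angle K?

In a parallelogram, consecutive angles are supplementary (sum to 180°).
angle K = 180 - angle J
angle K = 180 - 45
angle K = 135 degrees

135 degrees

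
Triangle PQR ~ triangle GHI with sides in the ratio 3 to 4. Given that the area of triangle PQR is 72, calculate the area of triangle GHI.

The ratio of areas of similar triangles = (side ratio)^2.
Side ratio = 3:4, so area ratio = 9:16.
Area of GHI / Area of PQR = 16/9
Area of GHI = 72 * 16/9 = 128

128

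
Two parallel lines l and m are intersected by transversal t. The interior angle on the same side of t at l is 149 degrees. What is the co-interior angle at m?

Co-interior (same-side interior) angles are between the parallel lines on the same side of the transversal.
Unlike corresponding or alternate interior angles, they are supplementary rather than equal.
So the angle = 180 - 149 = 31 degrees.

31 degrees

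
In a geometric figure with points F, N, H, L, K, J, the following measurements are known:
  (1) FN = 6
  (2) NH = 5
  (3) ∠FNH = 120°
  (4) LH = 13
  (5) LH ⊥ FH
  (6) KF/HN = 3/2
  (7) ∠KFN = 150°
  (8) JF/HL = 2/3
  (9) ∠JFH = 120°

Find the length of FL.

Step 1: By the law of cosines on triangle FNH: FH² = 6² + 5² − 2·6·5·cos(120°) = 91, so FH = √91.
Step 2: By the law of cosines on triangle FHL: FL² = √91² + 13² − 2·√91·13·cos(90°) = 260, so FL = 2·√65.

Therefore, the length of FL = 2·√65.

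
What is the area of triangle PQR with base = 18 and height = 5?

Area = (1/2) * base * height
Area = (1/2) * 18 * 5
Area = 45

45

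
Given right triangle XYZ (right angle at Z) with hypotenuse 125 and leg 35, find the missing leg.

By the Pythagorean theorem: YZ^2 = XY^2 - XZ^2
YZ^2 = 125^2 - 35^2 = 15625 - 1225 = 14400
YZ = sqrt(14400) = 120

120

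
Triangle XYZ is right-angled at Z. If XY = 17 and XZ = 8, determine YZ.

Rearranging the Pythagorean theorem to solve for the unknown leg:
leg^2 = hypotenuse^2 - known_leg^2 = 289 - 64 = 225
leg = sqrt(225) = 15.

15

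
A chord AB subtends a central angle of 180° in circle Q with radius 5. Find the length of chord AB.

Chord = 2(5) sin(90°) = 10

10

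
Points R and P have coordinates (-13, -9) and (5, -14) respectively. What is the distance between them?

The horizontal distance is |5 - -13| = 18 and the vertical distance is |-14 - -9| = 5.
By the Pythagorean theorem, d = sqrt(18^2 + 5^2) = sqrt(349).

sqrt(349)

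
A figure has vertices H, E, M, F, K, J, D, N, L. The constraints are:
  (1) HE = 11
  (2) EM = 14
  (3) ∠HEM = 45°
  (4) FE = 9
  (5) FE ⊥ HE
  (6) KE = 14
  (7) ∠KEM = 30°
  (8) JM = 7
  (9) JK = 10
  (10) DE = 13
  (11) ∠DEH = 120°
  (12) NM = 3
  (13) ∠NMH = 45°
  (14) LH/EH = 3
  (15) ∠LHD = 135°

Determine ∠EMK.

Step 1: By the law of cosines on triangle MEK: MK² = 14² + 14² − 2·14·14·cos(30°) = 52.52, so MK ≈ 7.25.
Step 2: By the inverse law of cosines on triangle EMK: cos(∠EMK) = (14² + 7.25² − 14²) / (2·14·7.25) = 52.52/202.91 = 0.2588, so ∠EMK = 75°.

Therefore, the measure of angle ∠EMK = 75°.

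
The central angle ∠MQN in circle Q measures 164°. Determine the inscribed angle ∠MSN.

Inscribed angle = 164° / 2 = 82° (inscribed angle theorem).

82°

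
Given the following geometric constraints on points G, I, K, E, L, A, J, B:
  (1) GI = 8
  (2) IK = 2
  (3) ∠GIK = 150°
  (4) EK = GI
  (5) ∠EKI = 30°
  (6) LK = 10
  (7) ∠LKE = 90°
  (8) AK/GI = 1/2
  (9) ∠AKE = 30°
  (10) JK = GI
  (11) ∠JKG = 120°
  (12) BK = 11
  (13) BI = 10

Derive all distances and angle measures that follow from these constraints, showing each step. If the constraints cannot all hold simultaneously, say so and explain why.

The constraints are consistent.

From the given relations:
  EK = GI = 8
  AK = 1/2·GI = 1/2·8 = 4
  JK = GI = 8

Step 1: From GI = 8, IK = 2, and ∠GIK = 150°, by the law of cosines:
  GK² = GI² + IK² - 2·GI·IK·cos(150°) = 64 + 4 + 27.71 = 95.71
  GK ≈ 9.78

Step 2: From IK = 2, KE = 8, and ∠IKE = 30°, by the law of cosines:
  IE² = IK² + KE² - 2·IK·KE·cos(30°) = 4 + 64 - 27.71 = 40.29
  IE ≈ 6.35

Step 3: From EK = 8, KL = 10, and ∠EKL = 90°, by the law of cosines:
  EL² = EK² + KL² - 2·EK·KL·cos(90°) = 64 + 100 - 0 = 164
  EL = 2·√41

Step 4: From EK = 8, KA = 4, and ∠EKA = 30°, by the law of cosines:
  EA² = EK² + KA² - 2·EK·KA·cos(30°) = 64 + 16 - 55.43 = 24.57
  EA ≈ 4.96

Step 5: From IB = 10, IK = 2, BK = 11, by the inverse law of cosines:
  cos(∠BIK) = (IB² + IK² - BK²) / (2·IB·IK)
  ∠BIK = 115.15°

Step 6: From KB = 11, KI = 2, BI = 10, by the inverse law of cosines:
  cos(∠BKI) = (KB² + KI² - BI²) / (2·KB·KI)
  ∠BKI = 55.38°

Step 7: From BI = 10, BK = 11, IK = 2, by the inverse law of cosines:
  cos(∠IBK) = (BI² + BK² - IK²) / (2·BI·BK)
  ∠IBK = 9.47°

Step 8: From GK = 9.78, KJ = 8, and ∠GKJ = 120°, by the law of cosines:
  GJ² = GK² + KJ² - 2·GK·KJ·cos(120°) = 95.71 + 64 + 78.27 = 238
  GJ ≈ 15.43

Step 9: From GI = 8, GK = 9.78, IK = 2, by the inverse law of cosines:
  cos(∠IGK) = (GI² + GK² - IK²) / (2·GI·GK)
  ∠IGK = 5.87°

Step 10: From IE = 6.35, IK = 2, EK = 8, by the inverse law of cosines:
  cos(∠EIK) = (IE² + IK² - EK²) / (2·IE·IK)
  ∠EIK = 140.94°

Step 11: From KG = 9.78, KI = 2, GI = 8, by the inverse law of cosines:
  cos(∠GKI) = (KG² + KI² - GI²) / (2·KG·KI)
  ∠GKI = 24.13°

Step 12: From EA = 4.96, EK = 8, AK = 4, by the inverse law of cosines:
  cos(∠AEK) = (EA² + EK² - AK²) / (2·EA·EK)
  ∠AEK = 23.79°

Step 13: From EI = 6.35, EK = 8, IK = 2, by the inverse law of cosines:
  cos(∠IEK) = (EI² + EK² - IK²) / (2·EI·EK)
  ∠IEK = 9.06°

Step 14: From EK = 8, EL = 2·√41, KL = 10, by the inverse law of cosines:
  cos(∠KEL) = (EK² + EL² - KL²) / (2·EK·EL)
  ∠KEL = 51.34°

Step 15: From LE = 2·√41, LK = 10, EK = 8, by the inverse law of cosines:
  cos(∠ELK) = (LE² + LK² - EK²) / (2·LE·LK)
  ∠ELK = 38.66°

Step 16: From AE = 4.96, AK = 4, EK = 8, by the inverse law of cosines:
  cos(∠EAK) = (AE² + AK² - EK²) / (2·AE·AK)
  ∠EAK = 126.21°

Step 17: From GJ = 15.43, GK = 9.78, JK = 8, by the inverse law of cosines:
  cos(∠JGK) = (GJ² + GK² - JK²) / (2·GJ·GK)
  ∠JGK = 26.69°

Step 18: From JG = 15.43, JK = 8, GK = 9.78, by the inverse law of cosines:
  cos(∠GJK) = (JG² + JK² - GK²) / (2·JG·JK)
  ∠GJK = 33.31°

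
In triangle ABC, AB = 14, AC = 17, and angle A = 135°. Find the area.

When two sides and the included angle are known, the area formula is (1/2)ab sin(C).
The height from one side to the opposite vertex is 17 sin(135°) = 17*sqrt(2)/2.
Area = (1/2) * 14 * 17*sqrt(2)/2 = 119*sqrt(2)/2.

119*sqrt(2)/2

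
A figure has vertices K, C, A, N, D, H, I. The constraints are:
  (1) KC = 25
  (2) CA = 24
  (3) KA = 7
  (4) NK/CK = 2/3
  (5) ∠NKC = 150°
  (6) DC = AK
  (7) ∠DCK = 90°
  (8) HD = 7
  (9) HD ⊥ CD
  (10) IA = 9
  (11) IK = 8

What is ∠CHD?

From the given relations: DC = AK = 7.
Step 1: By the law of cosines on triangle HDC: HC² = 7² + 7² − 2·7·7·cos(90°) = 98, so HC = 7·√2.
Step 2: By the inverse law of cosines on triangle CHD: cos(∠CHD) = ((7·√2)² + 7² − 7²) / (2·7·√2·7) = 98/138.59 = 0.7071, so ∠CHD = 45°.

Therefore, the measure of angle ∠CHD = 45°.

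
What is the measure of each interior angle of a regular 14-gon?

Each interior angle of a regular n-gon is (n - 2) * 180 / n.
For n = 14: (14 - 2) * 180 / 14 = 2160/14 = 1080/7 degrees.

1080/7 degrees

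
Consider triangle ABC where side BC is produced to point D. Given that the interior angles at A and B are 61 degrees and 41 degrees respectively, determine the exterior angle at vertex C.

The interior angle at C is 180 - 61 - 41 = 78 degrees.
The exterior angle and interior angle at C are supplementary:
Exterior angle = 180 - 78 = 102 degrees.

102 degrees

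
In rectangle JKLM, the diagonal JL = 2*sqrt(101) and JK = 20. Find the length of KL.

b = sqrt(d^2 - a^2) = sqrt(404 - 400) = sqrt(4) = 2

2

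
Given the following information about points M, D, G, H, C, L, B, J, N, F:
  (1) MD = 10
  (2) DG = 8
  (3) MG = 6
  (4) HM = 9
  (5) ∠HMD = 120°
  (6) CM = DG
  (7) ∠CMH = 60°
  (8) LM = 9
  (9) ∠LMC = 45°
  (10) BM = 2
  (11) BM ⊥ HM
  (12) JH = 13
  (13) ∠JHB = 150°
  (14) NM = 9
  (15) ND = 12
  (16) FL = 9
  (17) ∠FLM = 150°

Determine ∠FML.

Step 1: By the law of cosines on triangle MLF: MF² = 9² + 9² − 2·9·9·cos(150°) = 302.3, so MF ≈ 17.39.
Step 2: By the inverse law of cosines on triangle FML: cos(∠FML) = (17.39² + 9² − 9²) / (2·17.39·9) = 302.3/312.96 = 0.9659, so ∠FML = 15°.

Therefore, the measure of angle ∠FML = 15°.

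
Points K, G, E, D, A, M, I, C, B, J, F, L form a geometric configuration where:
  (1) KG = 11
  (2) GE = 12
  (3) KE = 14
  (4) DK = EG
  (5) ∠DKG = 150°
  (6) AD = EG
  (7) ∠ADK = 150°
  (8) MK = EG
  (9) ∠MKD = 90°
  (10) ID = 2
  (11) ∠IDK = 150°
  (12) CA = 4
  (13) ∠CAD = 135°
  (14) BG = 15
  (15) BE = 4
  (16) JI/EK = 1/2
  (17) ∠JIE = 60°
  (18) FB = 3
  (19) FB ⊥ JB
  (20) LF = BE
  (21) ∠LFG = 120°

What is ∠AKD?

From the given relations: DK = EG = 12; AD = EG = 12.
Step 1: By the law of cosines on triangle KDA: KA² = 12² + 12² − 2·12·12·cos(150°) = 537.42, so KA ≈ 23.18.
Step 2: By the inverse law of cosines on triangle AKD: cos(∠AKD) = (23.18² + 12² − 12²) / (2·23.18·12) = 537.42/556.37 = 0.9659, so ∠AKD = 15°.

Therefore, the measure of angle ∠AKD = 15°.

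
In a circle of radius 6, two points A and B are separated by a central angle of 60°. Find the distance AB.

Chord length = 2r sin(θ/2)
= 2 × 6 × sin(60°/2)
= 2 × 6 × sin(30°)
= 6

6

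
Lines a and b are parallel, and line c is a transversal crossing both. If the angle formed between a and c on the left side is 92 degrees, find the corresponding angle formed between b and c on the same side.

Corresponding angles are equal: 92 degrees.

92 degrees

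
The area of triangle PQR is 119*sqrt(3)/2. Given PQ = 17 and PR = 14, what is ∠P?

From the SAS area formula Area = (1/2)ab sin(C), rearranging gives sin(C) = 2*Area/(ab).
sin(C) = 2 * 119*sqrt(3)/2 / (238) = sqrt(3)/2.
Therefore C = arcsin(sqrt(3)/2) = 60°.
Since sin(180° - C) = sin(C), the obtuse angle 120° gives the same area, so C = 60° or C = 120°.

60° or 120°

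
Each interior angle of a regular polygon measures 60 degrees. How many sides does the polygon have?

Exterior angle = 180 - 60 = 120. n = 360 / 120 = 3.

3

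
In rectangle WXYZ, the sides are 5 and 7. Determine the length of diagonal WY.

A rectangle's diagonal splits it into two right triangles, with the diagonal as the hypotenuse.
By the Pythagorean theorem, d^2 = 5^2 + 7^2 = 74.
Therefore d = sqrt(74).

sqrt(74)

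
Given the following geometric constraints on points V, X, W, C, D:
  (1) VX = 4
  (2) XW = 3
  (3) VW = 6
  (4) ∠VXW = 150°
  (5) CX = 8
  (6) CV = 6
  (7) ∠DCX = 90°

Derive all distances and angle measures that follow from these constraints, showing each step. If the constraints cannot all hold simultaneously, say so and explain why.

These constraints are not satisfiable: (1), (2) and (3) fix all three sides of triangle VXW, so by the law of cosines cos(∠VXW) = (4² + 3² − 6²) / (2·4·3) = -0.4583, i.e. ∠VXW ≈ 117.28°, which contradicts (4) ∠VXW = 150°. No planar figure meets all of them, so nothing further can be derived.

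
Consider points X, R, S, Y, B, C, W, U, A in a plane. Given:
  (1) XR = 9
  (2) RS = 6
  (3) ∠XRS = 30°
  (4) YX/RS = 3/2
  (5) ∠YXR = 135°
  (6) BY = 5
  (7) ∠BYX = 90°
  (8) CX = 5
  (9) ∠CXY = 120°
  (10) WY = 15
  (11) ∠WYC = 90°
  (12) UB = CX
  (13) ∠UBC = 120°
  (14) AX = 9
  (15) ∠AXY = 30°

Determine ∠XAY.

From the given relations: YX = 3/2·RS = 3/2·6 = 9.
Step 1: By the law of cosines on triangle AXY: AY² = 9² + 9² − 2·9·9·cos(30°) = 21.7, so AY ≈ 4.66.
Step 2: By the inverse law of cosines on triangle XAY: cos(∠XAY) = (9² + 4.66² − 9²) / (2·9·4.66) = 21.7/83.86 = 0.2588, so ∠XAY = 75°.

Therefore, the measure of angle ∠XAY = 75°.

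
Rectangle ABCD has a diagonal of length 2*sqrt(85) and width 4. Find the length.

The diagonal of a rectangle forms a right triangle with the two sides.
Rearranging the Pythagorean theorem: missing side = sqrt(d^2 - known^2).
= sqrt(340 - 16) = sqrt(324) = 18.

18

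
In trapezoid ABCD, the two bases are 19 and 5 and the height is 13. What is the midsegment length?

The midsegment of a trapezoid = (base1 + base2) / 2
midsegment = (19 + 5) / 2
midsegment = 24 / 2
midsegment = 12

12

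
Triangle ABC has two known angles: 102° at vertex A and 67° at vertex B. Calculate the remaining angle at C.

Let angle C = x. Then 102 + 67 + x = 180.
x = 180 - 169 = 11 degrees.

11 degrees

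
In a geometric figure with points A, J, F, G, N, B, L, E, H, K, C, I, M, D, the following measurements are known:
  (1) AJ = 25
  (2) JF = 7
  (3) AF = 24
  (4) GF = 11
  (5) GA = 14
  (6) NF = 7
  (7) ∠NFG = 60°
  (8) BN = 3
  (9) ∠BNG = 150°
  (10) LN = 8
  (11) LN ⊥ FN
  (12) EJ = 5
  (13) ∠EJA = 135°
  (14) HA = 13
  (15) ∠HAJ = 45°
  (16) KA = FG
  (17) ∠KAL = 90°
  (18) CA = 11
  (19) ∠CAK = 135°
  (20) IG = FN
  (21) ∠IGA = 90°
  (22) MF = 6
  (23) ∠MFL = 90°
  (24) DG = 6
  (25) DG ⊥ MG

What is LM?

Step 1: By the law of cosines on triangle LNF: LF² = 8² + 7² − 2·8·7·cos(90°) = 113, so LF = √113.
Step 2: By the law of cosines on triangle LFM: LM² = √113² + 6² − 2·√113·6·cos(90°) = 149, so LM = √149.

Therefore, the length of LM = √149.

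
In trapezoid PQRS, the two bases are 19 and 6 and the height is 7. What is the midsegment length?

The midsegment of a trapezoid = (base1 + base2) / 2
midsegment = (19 + 6) / 2
midsegment = 25 / 2
midsegment = 25/2

25/2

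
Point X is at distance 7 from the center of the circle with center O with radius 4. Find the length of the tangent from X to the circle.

The tangent, radius, and line from the external point to the center form a right triangle.
The right angle is where the tangent meets the radius.
By the Pythagorean theorem: tangent² + 4² = 7²
tangent² = 49 - 16 = 33
tangent = sqrt(33)

sqrt(33)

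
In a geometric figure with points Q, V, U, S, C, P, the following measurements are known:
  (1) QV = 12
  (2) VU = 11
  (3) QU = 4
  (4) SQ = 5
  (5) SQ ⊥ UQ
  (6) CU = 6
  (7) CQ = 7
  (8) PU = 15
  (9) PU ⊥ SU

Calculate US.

Step 1: By the law of cosines on triangle UQS: US² = 4² + 5² − 2·4·5·cos(90°) = 41, so US = √41.

Therefore, the length of US = √41.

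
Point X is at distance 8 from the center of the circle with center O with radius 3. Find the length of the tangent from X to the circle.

The tangent, radius, and line from the external point to the center form a right triangle.
The right angle is where the tangent meets the radius.
By the Pythagorean theorem: tangent² + 3² = 8²
tangent² = 64 - 9 = 55
tangent = sqrt(55)

sqrt(55)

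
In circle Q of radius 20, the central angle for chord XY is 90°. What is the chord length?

Chord length = 2r sin(θ/2)
= 2 × 20 × sin(90°/2)
= 2 × 20 × sin(45°)
= 20*sqrt(2)

20*sqrt(2)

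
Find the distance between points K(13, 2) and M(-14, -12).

d = sqrt((-14 - 13)^2 + (-12 - 2)^2)
d = sqrt(-27^2 + -14^2)
d = sqrt(729 + 196)
d = sqrt(925) = 5*sqrt(37)

5*sqrt(37)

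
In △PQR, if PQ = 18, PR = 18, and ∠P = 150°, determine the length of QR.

By the law of cosines: QR^2 = PQ^2 + PR^2 - 2*PQ*PR*cos(P)
QR^2 = 18^2 + 18^2 - 2*18*18*cos(150°)
QR^2 = 324 + 324 - 648*(-sqrt(3)/2)
QR^2 = 324*sqrt(3) + 648
QR = 18*sqrt(sqrt(3) + 2)

18*sqrt(sqrt(3) + 2)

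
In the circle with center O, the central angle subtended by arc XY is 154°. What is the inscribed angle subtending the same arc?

An inscribed angle intercepts an arc from a point on the circle, while the central angle intercepts the same arc from the center.
The inscribed angle is always half the central angle: 154° / 2 = 77°.

77°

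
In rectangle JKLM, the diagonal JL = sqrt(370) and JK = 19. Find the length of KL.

Using the Pythagorean theorem: d^2 = a^2 + b^2
b^2 = d^2 - a^2
b^2 = 370 - 361
b^2 = 9
b = sqrt(9) = 3

3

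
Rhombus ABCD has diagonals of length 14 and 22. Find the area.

Area of a rhombus = (d1 * d2) / 2
Area = (14 * 22) / 2
Area = 308 / 2
Area = 154

154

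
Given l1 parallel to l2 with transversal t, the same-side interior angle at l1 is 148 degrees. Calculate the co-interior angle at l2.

Co-interior (same-side interior) angles are between the parallel lines on the same side of the transversal.
Unlike corresponding or alternate interior angles, they are supplementary rather than equal.
So the angle = 180 - 148 = 32 degrees.

32 degrees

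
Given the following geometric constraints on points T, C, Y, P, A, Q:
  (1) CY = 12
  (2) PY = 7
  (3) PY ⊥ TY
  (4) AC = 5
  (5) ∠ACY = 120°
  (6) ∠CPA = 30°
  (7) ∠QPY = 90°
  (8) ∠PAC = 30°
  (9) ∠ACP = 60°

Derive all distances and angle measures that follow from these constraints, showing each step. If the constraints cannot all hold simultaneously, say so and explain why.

These constraints are not satisfiable: (6), (8) and (9) are the three interior angles of triangle CPA, which must sum to 180°, but 30° + 30° + 60° = 120°. No planar figure meets all of them, so nothing further can be derived.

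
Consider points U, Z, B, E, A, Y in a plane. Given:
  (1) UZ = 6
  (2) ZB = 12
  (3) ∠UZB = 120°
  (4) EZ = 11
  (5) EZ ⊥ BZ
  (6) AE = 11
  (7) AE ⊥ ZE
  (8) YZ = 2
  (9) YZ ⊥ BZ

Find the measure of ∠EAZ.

Step 1: By the law of cosines on triangle AEZ: AZ² = 11² + 11² − 2·11·11·cos(90°) = 242, so AZ = 11·√2.
Step 2: By the inverse law of cosines on triangle EAZ: cos(∠EAZ) = (11² + (11·√2)² − 11²) / (2·11·11·√2) = 242/342.24 = 0.7071, so ∠EAZ = 45°.

Therefore, the measure of angle ∠EAZ = 45°.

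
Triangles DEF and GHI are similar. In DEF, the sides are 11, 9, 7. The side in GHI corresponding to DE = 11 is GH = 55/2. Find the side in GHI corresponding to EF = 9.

k = 55/2/11 = 5/2. HI = 5/2 * 9 = 45/2.

45/2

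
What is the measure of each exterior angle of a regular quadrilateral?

Each exterior angle of a regular n-gon is 360 / n.
For n = 4: 360 / 4 = 90 degrees.

90 degrees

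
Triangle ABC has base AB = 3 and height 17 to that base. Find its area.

A triangle's area is half the area of a rectangle with the same base and height.
Area = (1/2) * 3 * 17 = 51/2.

51/2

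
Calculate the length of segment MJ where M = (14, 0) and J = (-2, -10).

d = sqrt((-16)^2 + (-10)^2) = sqrt(356) = 2*sqrt(89)

2*sqrt(89)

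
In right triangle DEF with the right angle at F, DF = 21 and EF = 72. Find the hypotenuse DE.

By the Pythagorean theorem: DE^2 = DF^2 + EF^2
DE^2 = 21^2 + 72^2 = 441 + 5184 = 5625
DE = sqrt(5625) = 75

75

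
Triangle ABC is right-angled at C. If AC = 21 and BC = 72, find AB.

In a right triangle, the square of the hypotenuse equals the sum of the squares of the two legs.
The legs are 21 and 72, so the hypotenuse = sqrt(441 + 5184) = sqrt(5625) = 75.

75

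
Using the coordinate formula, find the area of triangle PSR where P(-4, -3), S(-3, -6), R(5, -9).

Shoelace: Area = (1/2)|-4(-6--9) + -3(-9--3) + 5(-3--6)| = (1/2)(21) = 21/2

21/2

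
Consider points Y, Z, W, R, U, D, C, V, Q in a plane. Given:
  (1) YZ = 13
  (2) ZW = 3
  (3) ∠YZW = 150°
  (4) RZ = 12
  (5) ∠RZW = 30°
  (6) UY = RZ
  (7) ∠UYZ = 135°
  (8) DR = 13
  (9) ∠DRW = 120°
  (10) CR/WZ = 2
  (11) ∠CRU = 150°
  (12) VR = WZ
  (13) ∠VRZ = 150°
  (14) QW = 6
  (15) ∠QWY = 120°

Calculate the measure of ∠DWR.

Step 1: By the law of cosines on triangle RZW: RW² = 12² + 3² − 2·12·3·cos(30°) = 90.65, so RW ≈ 9.52.
Step 2: By the law of cosines on triangle WRD: WD² = 9.52² + 13² − 2·9.52·13·cos(120°) = 383.42, so WD ≈ 19.58.
Step 3: By the inverse law of cosines on triangle DWR: cos(∠DWR) = (19.58² + 9.52² − 13²) / (2·19.58·9.52) = 305.06/372.86 = 0.8182, so ∠DWR = 35.1°.

Therefore, the measure of angle ∠DWR = 35.1°.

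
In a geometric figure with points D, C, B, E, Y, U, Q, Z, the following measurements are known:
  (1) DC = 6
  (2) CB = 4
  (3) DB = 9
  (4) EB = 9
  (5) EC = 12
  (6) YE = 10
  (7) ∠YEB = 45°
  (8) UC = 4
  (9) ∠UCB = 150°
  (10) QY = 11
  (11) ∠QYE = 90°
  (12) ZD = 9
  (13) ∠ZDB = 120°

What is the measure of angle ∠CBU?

Step 1: By the law of cosines on triangle BCU: BU² = 4² + 4² − 2·4·4·cos(150°) = 59.71, so BU ≈ 7.73.
Step 2: By the inverse law of cosines on triangle CBU: cos(∠CBU) = (4² + 7.73² − 4²) / (2·4·7.73) = 59.71/61.82 = 0.9659, so ∠CBU = 15°.

Therefore, the measure of angle ∠CBU = 15°.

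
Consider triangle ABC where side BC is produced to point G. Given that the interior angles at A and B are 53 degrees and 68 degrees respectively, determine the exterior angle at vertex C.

By the exterior angle theorem, an exterior angle of a triangle equals the sum of the two remote interior angles.
Exterior angle = angle A + angle B
Exterior angle = 53 + 68 = 121 degrees

121 degrees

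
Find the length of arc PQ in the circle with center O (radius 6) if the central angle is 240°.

The full circumference is 2πr = 2π(6) = 12*pi.
The arc spans 240° out of 360°, which is a fraction of 2/3.
Arc length = 12*pi × 2/3 = 8*pi.

8*pi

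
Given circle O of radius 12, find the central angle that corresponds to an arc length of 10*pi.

The full circumference is 2πr = 24*pi.
The arc is 10*pi / 24*pi = 5/12 of the full circle.
So the central angle = 5/12 × 360° = 150°.

150°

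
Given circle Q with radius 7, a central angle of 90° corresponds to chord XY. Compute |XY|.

Drop a perpendicular from the center to the chord, bisecting both the chord and the central angle.
Each half-chord = r sin(θ/2) = 7 sin(45°).
The full chord = 2 × 7 × sin(45°) = 7*sqrt(2).

7*sqrt(2)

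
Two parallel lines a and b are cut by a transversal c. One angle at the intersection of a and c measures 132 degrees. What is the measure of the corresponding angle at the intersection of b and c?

Corresponding angles are equal: 132 degrees.

132 degrees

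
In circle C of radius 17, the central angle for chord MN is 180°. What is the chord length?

Drop a perpendicular from the center to the chord, bisecting both the chord and the central angle.
Each half-chord = r sin(θ/2) = 17 sin(90°).
The full chord = 2 × 17 × sin(90°) = 34.

34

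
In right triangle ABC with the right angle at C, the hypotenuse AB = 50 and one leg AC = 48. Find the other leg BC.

BC = sqrt(50^2 - 48^2) = sqrt(196) = 14

14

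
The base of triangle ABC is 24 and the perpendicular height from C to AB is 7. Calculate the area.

Area = (1/2) * base * height
Area = (1/2) * 24 * 7
Area = 84

84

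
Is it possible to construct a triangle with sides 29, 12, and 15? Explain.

Check the triangle inequality: 12 + 15 = 27 ≤ 29.
Since the sum of two sides does not exceed the third, no triangle can be formed.

No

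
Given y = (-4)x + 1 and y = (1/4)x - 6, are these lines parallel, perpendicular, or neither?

Slope of line 1: m1 = -4
Slope of line 2: m2 = 1/4
m1 * m2 = (-4) * (1/4) = -1 = -1, so the lines are perpendicular.

Perpendicular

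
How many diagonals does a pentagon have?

Each of the 5 vertices connects to 2 non-adjacent vertices via diagonals.
Total connections = 5 × 2 = 10, but each diagonal is counted twice.
Number of diagonals = 10 / 2 = 5.

5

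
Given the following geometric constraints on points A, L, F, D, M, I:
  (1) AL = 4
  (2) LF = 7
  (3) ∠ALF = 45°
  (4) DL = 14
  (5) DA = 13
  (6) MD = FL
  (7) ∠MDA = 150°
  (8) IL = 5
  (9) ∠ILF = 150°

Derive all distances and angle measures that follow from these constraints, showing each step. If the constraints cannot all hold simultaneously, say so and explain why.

The constraints are consistent.

From the given relations:
  MD = FL = 7

Step 1: From AL = 4, LF = 7, and ∠ALF = 45°, by the law of cosines:
  AF² = AL² + LF² - 2·AL·LF·cos(45°) = 16 + 49 - 39.6 = 25.4
  AF ≈ 5.04

Step 2: From AD = 13, DM = 7, and ∠ADM = 150°, by the law of cosines:
  AM² = AD² + DM² - 2·AD·DM·cos(150°) = 169 + 49 + 157.6 = 375.6
  AM ≈ 19.38

Step 3: From FL = 7, LI = 5, and ∠FLI = 150°, by the law of cosines:
  FI² = FL² + LI² - 2·FL·LI·cos(150°) = 49 + 25 + 60.62 = 134.6
  FI ≈ 11.6

Step 4: From AD = 13, AL = 4, DL = 14, by the inverse law of cosines:
  cos(∠DAL) = (AD² + AL² - DL²) / (2·AD·AL)
  ∠DAL = 96.07°

Step 5: From LA = 4, LD = 14, AD = 13, by the inverse law of cosines:
  cos(∠ALD) = (LA² + LD² - AD²) / (2·LA·LD)
  ∠ALD = 67.42°

Step 6: From DA = 13, DL = 14, AL = 4, by the inverse law of cosines:
  cos(∠ADL) = (DA² + DL² - AL²) / (2·DA·DL)
  ∠ADL = 16.51°

Step 7: From AD = 13, AM = 19.38, DM = 7, by the inverse law of cosines:
  cos(∠DAM) = (AD² + AM² - DM²) / (2·AD·AM)
  ∠DAM = 10.4°

Step 8: From AF = 5.04, AL = 4, FL = 7, by the inverse law of cosines:
  cos(∠FAL) = (AF² + AL² - FL²) / (2·AF·AL)
  ∠FAL = 100.86°

Step 9: From FA = 5.04, FL = 7, AL = 4, by the inverse law of cosines:
  cos(∠AFL) = (FA² + FL² - AL²) / (2·FA·FL)
  ∠AFL = 34.14°

Step 10: From FI = 11.6, FL = 7, IL = 5, by the inverse law of cosines:
  cos(∠IFL) = (FI² + FL² - IL²) / (2·FI·FL)
  ∠IFL = 12.44°

Step 11: From MA = 19.38, MD = 7, AD = 13, by the inverse law of cosines:
  cos(∠AMD) = (MA² + MD² - AD²) / (2·MA·MD)
  ∠AMD = 19.6°

Step 12: From IF = 11.6, IL = 5, FL = 7, by the inverse law of cosines:
  cos(∠FIL) = (IF² + IL² - FL²) / (2·IF·IL)
  ∠FIL = 17.56°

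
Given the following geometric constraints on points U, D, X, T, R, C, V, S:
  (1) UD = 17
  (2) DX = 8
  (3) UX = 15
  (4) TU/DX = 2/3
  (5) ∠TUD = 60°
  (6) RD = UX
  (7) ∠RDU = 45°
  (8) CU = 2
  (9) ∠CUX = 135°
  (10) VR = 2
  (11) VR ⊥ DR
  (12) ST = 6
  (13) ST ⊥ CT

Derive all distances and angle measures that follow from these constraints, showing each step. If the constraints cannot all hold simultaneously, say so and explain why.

The constraints are consistent.

From the given relations:
  TU = 2/3·DX = 2/3·8 ≈ 5.33
  RD = UX = 15

Step 1: From UD = 17, DR = 15, and ∠UDR = 45°, by the law of cosines:
  UR² = UD² + DR² - 2·UD·DR·cos(45°) = 289 + 225 - 360.6 = 153.4
  UR ≈ 12.38

Step 2: From DU = 17, UT = 5.33, and ∠DUT = 60°, by the law of cosines:
  DT² = DU² + UT² - 2·DU·UT·cos(60°) = 289 + 28.44 - 90.67 = 226.8
  DT ≈ 15.06

Step 3: From DR = 15, RV = 2, and ∠DRV = 90°, by the law of cosines:
  DV² = DR² + RV² - 2·DR·RV·cos(90°) = 225 + 4 - 0 = 229
  DV ≈ 15.13

Step 4: From XU = 15, UC = 2, and ∠XUC = 135°, by the law of cosines:
  XC² = XU² + UC² - 2·XU·UC·cos(135°) = 225 + 4 + 42.43 = 271.4
  XC ≈ 16.48

Step 5: From UD = 17, UX = 15, DX = 8, by the inverse law of cosines:
  cos(∠DUX) = (UD² + UX² - DX²) / (2·UD·UX)
  ∠DUX = 28.07°

Step 6: From DU = 17, DX = 8, UX = 15, by the inverse law of cosines:
  cos(∠UDX) = (DU² + DX² - UX²) / (2·DU·DX)
  ∠UDX = 61.93°

Step 7: From XD = 8, XU = 15, DU = 17, by the inverse law of cosines:
  cos(∠DXU) = (XD² + XU² - DU²) / (2·XD·XU)
  ∠DXU = 90°

Step 8: From UD = 17, UR = 12.38, DR = 15, by the inverse law of cosines:
  cos(∠DUR) = (UD² + UR² - DR²) / (2·UD·UR)
  ∠DUR = 58.92°

Step 9: From DR = 15, DV = 15.13, RV = 2, by the inverse law of cosines:
  cos(∠RDV) = (DR² + DV² - RV²) / (2·DR·DV)
  ∠RDV = 7.59°

Step 10: From DT = 15.06, DU = 17, TU = 5.33, by the inverse law of cosines:
  cos(∠TDU) = (DT² + DU² - TU²) / (2·DT·DU)
  ∠TDU = 17.86°

Step 11: From XC = 16.48, XU = 15, CU = 2, by the inverse law of cosines:
  cos(∠CXU) = (XC² + XU² - CU²) / (2·XC·XU)
  ∠CXU = 4.92°

Step 12: From TD = 15.06, TU = 5.33, DU = 17, by the inverse law of cosines:
  cos(∠DTU) = (TD² + TU² - DU²) / (2·TD·TU)
  ∠DTU = 102.14°

Step 13: From RD = 15, RU = 12.38, DU = 17, by the inverse law of cosines:
  cos(∠DRU) = (RD² + RU² - DU²) / (2·RD·RU)
  ∠DRU = 76.08°

Step 14: From CU = 2, CX = 16.48, UX = 15, by the inverse law of cosines:
  cos(∠UCX) = (CU² + CX² - UX²) / (2·CU·CX)
  ∠UCX = 40.08°

Step 15: From VD = 15.13, VR = 2, DR = 15, by the inverse law of cosines:
  cos(∠DVR) = (VD² + VR² - DR²) / (2·VD·VR)
  ∠DVR = 82.41°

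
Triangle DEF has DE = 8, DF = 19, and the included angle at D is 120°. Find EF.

Law of cosines: EF^2 = 8^2 + 19^2 - 2(8)(19)cos(120°) = 577, so EF = sqrt(577).

sqrt(577)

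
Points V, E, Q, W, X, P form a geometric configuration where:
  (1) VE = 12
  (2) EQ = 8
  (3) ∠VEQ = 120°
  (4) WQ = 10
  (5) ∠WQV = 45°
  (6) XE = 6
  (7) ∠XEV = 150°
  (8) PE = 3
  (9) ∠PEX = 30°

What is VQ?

Step 1: By the law of cosines on triangle VEQ: VQ² = 12² + 8² − 2·12·8·cos(120°) = 304, so VQ = 4·√19.

Therefore, the length of VQ = 4·√19.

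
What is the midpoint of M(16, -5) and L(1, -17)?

The midpoint is the average of the coordinates:
x: (16 + 1)/2 = 17/2
y: (-5 + -17)/2 = -11
Midpoint = (17/2, -11)

(17/2, -11)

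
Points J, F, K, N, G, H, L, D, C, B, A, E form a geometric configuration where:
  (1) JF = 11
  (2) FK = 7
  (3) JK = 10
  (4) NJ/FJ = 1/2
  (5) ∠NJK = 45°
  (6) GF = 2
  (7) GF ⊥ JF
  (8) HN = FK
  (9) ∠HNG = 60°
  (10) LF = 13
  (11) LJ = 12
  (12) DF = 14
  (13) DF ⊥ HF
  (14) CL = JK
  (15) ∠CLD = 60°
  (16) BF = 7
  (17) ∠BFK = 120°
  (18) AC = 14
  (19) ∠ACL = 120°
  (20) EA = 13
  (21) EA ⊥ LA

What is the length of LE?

From the given relations: CL = JK = 10.
Step 1: By the law of cosines on triangle LCA: LA² = 10² + 14² − 2·10·14·cos(120°) = 436, so LA = 2·√109.
Step 2: By the law of cosines on triangle LAE: LE² = (2·√109)² + 13² − 2·2·√109·13·cos(90°) = 605, so LE = 11·√5.

Therefore, the length of LE = 11·√5.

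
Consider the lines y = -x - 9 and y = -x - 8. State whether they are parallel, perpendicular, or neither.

Slope of line 1: m1 = -1
Slope of line 2: m2 = -1
Two lines are parallel if and only if they have equal slopes (or both are vertical).
Here m1 = m2 = -1, confirming the lines are parallel.

Parallel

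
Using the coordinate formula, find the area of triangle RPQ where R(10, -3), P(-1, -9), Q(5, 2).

Using the Shoelace formula for a triangle:
Area = (1/2)|x0(y1 - y2) + x1(y2 - y0) + x2(y0 - y1)|
Area = (1/2)|10(-9 - 2) + -1(2 - -3) + 5(-3 - -9)|
Area = (1/2)|-110 + -5 + 30|
Area = (1/2)|-85|
Area = (1/2)(85)
Area = 85/2

85/2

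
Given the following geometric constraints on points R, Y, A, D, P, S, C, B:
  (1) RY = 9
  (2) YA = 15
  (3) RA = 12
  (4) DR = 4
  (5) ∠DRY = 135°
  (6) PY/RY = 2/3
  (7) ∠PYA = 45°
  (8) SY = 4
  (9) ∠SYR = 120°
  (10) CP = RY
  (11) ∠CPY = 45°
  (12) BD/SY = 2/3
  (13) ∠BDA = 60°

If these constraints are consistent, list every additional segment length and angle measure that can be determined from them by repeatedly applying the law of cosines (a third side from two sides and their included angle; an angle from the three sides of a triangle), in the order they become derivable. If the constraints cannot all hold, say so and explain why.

The constraints are consistent. Derivable facts, in order:
After 1 step:
- AP ≈ 11.56
- RS = √133
- YC ≈ 6.37
- YD ≈ 12.16
- ∠ARY = 90°
- ∠AYR = 53.13°
- ∠RAY = 36.87°
After 2 steps:
- ∠APY = 113.48°
- ∠CYP = 93.27°
- ∠DYR = 13.45°
- ∠PAY = 21.52°
- ∠PCY = 41.73°
- ∠RDY = 31.55°
- ∠RSY = 42.52°
- ∠SRY = 17.48°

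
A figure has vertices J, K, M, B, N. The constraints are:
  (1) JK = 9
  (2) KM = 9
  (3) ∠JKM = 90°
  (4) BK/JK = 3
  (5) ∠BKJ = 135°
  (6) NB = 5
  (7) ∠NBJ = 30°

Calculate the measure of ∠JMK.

Step 1: By the law of cosines on triangle MKJ: MJ² = 9² + 9² − 2·9·9·cos(90°) = 162, so MJ = 9·√2.
Step 2: By the inverse law of cosines on triangle JMK: cos(∠JMK) = ((9·√2)² + 9² − 9²) / (2·9·√2·9) = 162/229.1 = 0.7071, so ∠JMK = 45°.

Therefore, the measure of angle ∠JMK = 45°.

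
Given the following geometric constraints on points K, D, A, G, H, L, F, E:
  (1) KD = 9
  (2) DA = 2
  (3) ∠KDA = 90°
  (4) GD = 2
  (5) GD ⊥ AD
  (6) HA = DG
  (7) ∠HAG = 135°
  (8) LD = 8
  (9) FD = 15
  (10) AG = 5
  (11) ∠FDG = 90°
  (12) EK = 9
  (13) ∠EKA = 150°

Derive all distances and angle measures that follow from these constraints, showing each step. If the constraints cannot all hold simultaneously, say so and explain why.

These constraints are not satisfiable: by the triangle inequality in triangle DAG, (2) DA = 2 and (4) GD = 2 force AG ≤ 2 + 2 = 4, but (10) says AG = 5. No planar figure meets all of them, so nothing further can be derived.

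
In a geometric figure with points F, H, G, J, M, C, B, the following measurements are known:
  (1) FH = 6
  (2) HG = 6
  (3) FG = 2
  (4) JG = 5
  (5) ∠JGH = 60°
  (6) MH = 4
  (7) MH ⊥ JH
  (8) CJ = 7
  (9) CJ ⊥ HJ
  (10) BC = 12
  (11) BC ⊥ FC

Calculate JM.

Step 1: By the law of cosines on triangle JGH: JH² = 5² + 6² − 2·5·6·cos(60°) = 31, so JH = √31.
Step 2: By the law of cosines on triangle JHM: JM² = √31² + 4² − 2·√31·4·cos(90°) = 47, so JM = √47.

Therefore, the length of JM = √47.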